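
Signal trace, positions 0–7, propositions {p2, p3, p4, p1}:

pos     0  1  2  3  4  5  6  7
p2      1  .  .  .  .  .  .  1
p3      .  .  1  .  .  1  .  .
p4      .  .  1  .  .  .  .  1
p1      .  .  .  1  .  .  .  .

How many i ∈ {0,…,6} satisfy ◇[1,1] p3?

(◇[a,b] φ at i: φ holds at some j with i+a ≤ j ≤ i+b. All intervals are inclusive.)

2

Evaluate at each i in [0,6]:
  i=0: ✗ (none in [1,1])
  i=1: ✓ (witness j=2)
  i=2: ✗ (none in [3,3])
  i=3: ✗ (none in [4,4])
  i=4: ✓ (witness j=5)
  i=5: ✗ (none in [6,6])
  i=6: ✗ (none in [7,7])
Positions where it holds: {1, 4} → 2.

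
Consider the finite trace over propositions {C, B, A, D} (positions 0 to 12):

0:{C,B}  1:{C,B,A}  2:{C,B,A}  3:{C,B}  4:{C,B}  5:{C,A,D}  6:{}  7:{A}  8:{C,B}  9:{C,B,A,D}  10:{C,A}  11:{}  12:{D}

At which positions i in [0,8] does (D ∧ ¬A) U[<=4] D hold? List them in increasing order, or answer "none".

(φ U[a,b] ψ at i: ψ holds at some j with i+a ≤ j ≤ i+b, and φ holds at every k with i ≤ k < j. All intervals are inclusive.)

Evaluate at each i in [0,8]:
  i=0: ✗ (no rhs in [0,4])
  i=1: ✗ (lhs fails at k=1 before rhs at j=5)
  i=2: ✗ (lhs fails at k=2 before rhs at j=5)
  i=3: ✗ (lhs fails at k=3 before rhs at j=5)
  i=4: ✗ (lhs fails at k=4 before rhs at j=5)
  i=5: ✓ (rhs at j=5)
  i=6: ✗ (lhs fails at k=6 before rhs at j=9)
  i=7: ✗ (lhs fails at k=7 before rhs at j=9)
  i=8: ✗ (lhs fails at k=8 before rhs at j=9)

5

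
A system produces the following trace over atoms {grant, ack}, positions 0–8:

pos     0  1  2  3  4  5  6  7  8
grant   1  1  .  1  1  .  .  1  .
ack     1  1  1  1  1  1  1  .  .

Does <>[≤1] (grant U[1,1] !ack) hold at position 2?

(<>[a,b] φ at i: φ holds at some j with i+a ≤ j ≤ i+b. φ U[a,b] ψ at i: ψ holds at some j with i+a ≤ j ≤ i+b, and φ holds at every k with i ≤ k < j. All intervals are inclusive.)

Does not hold

Check (grant U[1,1] !ack) at each j in [2,3]:
  j=2: fails
  j=3: fails
No position in the window satisfies it → formula fails.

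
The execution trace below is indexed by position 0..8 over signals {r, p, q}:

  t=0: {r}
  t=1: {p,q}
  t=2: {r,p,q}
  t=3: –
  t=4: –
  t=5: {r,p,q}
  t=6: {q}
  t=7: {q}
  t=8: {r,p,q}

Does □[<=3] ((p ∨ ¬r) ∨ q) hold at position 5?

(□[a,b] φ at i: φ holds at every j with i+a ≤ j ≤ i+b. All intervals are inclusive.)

Check ((p ∨ ¬r) ∨ q) at every j in [5,8]:
  j=5: true
  j=6: true
  j=7: true
  j=8: true
All positions satisfy it → formula holds.

Yes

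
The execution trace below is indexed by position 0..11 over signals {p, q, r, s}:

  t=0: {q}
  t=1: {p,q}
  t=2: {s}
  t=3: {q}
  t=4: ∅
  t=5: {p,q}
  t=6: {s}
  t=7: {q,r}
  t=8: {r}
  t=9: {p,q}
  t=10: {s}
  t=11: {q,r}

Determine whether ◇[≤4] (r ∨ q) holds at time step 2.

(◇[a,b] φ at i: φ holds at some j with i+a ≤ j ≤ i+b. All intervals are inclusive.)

Check (r ∨ q) at each j in [2,6]:
  j=2: false
  j=3: true
  j=4: false
  j=5: true
  j=6: false
Found at j=3 → formula holds.

Holds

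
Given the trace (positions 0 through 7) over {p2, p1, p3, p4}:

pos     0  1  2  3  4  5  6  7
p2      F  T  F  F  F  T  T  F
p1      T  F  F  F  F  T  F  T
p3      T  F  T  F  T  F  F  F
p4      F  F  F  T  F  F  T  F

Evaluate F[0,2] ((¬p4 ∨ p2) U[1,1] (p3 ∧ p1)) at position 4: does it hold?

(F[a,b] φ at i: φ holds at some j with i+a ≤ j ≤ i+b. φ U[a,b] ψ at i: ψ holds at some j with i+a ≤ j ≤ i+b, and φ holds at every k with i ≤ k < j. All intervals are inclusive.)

Check ((¬p4 ∨ p2) U[1,1] (p3 ∧ p1)) at each j in [4,6]:
  j=4: fails
  j=5: fails
  j=6: fails
No position in the window satisfies it → formula fails.

False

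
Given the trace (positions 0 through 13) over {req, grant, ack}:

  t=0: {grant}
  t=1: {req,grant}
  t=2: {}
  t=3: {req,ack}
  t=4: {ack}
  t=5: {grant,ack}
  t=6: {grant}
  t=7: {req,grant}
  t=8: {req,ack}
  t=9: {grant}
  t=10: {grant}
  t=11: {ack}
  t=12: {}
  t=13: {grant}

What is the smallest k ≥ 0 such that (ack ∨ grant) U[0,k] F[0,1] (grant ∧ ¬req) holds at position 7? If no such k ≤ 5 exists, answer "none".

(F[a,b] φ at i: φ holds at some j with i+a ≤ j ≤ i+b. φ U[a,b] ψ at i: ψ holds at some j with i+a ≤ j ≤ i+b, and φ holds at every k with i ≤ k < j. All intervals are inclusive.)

1

Need earliest j ≥ 7 with F[0,1] (grant ∧ ¬req), and (ack ∨ grant) at every k in [7,j-1].
  j=7: rhs fails.
  j=8: rhs holds; lhs holds on [7,7]. k = 1.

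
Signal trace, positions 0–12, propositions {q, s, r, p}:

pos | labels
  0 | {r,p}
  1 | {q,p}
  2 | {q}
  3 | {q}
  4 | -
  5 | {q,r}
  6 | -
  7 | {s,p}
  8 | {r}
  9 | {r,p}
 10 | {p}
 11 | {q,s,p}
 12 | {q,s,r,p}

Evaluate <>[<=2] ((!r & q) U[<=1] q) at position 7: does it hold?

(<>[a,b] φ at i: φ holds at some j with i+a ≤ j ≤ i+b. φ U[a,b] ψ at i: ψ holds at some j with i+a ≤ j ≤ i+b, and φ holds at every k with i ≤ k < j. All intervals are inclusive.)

Check ((!r & q) U[<=1] q) at each j in [7,9]:
  j=7: fails
  j=8: fails
  j=9: fails
No position in the window satisfies it → formula fails.

No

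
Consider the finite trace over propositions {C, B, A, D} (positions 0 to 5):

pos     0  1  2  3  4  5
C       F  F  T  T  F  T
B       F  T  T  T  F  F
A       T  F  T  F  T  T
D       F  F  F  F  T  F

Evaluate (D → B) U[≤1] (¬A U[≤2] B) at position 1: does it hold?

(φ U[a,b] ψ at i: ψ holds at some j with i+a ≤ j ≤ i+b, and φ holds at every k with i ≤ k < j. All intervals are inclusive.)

Need some j in [1,2] with (¬A U[≤2] B), and (D → B) at every k in [1,j-1].
  j=1: (¬A U[≤2] B) holds; no prefix to check → satisfied.

Holds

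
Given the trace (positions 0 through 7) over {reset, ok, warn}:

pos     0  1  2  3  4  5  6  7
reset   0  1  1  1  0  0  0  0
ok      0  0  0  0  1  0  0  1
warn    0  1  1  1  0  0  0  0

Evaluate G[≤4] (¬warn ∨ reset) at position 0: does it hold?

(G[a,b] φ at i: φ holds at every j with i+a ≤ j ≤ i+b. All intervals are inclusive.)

True

Check (¬warn ∨ reset) at every j in [0,4]:
  j=0: true
  j=1: true
  j=2: true
  j=3: true
  j=4: true
All positions satisfy it → formula holds.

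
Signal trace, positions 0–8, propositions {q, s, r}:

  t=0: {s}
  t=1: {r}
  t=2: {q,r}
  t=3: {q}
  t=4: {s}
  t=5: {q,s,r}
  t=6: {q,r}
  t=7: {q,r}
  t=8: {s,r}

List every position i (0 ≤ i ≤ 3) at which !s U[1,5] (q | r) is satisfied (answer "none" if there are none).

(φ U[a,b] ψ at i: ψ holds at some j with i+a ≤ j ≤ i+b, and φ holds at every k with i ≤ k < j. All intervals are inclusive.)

1, 2

Evaluate at each i in [0,3]:
  i=0: ✗ (lhs fails at k=0 before rhs at j=1)
  i=1: ✓ (rhs at j=2; lhs holds on [1,1])
  i=2: ✓ (rhs at j=3; lhs holds on [2,2])
  i=3: ✗ (lhs fails at k=4 before rhs at j=5)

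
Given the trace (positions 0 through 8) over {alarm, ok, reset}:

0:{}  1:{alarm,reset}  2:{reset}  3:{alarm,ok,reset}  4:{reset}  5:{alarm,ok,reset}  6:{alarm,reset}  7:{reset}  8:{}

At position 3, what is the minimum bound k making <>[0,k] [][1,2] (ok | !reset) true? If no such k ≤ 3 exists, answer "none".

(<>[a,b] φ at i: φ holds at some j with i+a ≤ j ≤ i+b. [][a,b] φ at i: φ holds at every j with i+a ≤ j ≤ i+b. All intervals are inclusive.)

Scan j = 3,4,… for [][1,2] (ok | !reset):
  j=3: fails
  j=4: fails
  j=5: fails
  j=6: fails
No j in [3,6] satisfies it → none.

none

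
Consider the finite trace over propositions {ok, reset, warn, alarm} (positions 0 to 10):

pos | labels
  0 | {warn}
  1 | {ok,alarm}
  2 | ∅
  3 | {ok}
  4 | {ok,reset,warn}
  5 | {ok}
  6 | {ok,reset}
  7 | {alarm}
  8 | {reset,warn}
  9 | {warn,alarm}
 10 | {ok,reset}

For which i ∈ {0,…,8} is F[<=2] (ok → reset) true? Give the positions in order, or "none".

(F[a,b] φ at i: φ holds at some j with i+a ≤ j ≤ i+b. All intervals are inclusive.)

Evaluate at each i in [0,8]:
  i=0: ✓ (witness j=0)
  i=1: ✓ (witness j=2)
  i=2: ✓ (witness j=2)
  i=3: ✓ (witness j=4)
  i=4: ✓ (witness j=4)
  i=5: ✓ (witness j=6)
  i=6: ✓ (witness j=6)
  i=7: ✓ (witness j=7)
  i=8: ✓ (witness j=8)

0, 1, 2, 3, 4, 5, 6, 7, 8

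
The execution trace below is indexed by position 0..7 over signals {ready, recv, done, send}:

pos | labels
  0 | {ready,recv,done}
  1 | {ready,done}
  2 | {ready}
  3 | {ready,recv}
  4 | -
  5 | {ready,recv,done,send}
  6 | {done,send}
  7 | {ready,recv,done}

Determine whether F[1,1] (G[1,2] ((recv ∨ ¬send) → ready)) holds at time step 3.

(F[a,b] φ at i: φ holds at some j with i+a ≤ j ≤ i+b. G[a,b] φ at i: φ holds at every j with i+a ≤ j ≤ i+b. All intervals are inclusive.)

Check G[1,2] ((recv ∨ ¬send) → ready) at each j in [4,4]:
  j=4: holds on [5,6]
Found at j=4 → formula holds.

Yes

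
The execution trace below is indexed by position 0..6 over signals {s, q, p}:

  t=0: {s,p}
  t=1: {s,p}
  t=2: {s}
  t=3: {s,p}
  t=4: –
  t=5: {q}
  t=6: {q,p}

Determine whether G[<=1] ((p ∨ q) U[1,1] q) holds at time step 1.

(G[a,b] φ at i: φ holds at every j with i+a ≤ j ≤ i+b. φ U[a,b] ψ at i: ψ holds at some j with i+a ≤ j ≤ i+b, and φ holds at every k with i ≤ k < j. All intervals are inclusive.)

Check ((p ∨ q) U[1,1] q) at every j in [1,2]:
  j=1: fails
  j=2: fails
Fails at j=1 → formula fails.

No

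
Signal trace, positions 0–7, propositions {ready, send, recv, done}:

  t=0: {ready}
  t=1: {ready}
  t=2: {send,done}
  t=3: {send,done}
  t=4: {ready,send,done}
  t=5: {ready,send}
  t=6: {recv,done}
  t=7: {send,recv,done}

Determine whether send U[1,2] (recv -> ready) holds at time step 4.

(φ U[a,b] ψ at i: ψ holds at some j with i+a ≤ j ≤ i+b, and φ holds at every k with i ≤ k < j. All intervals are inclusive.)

True

Need some j in [5,6] with (recv -> ready), and send at every k in [4,j-1].
  j=5: (recv -> ready) holds; send holds at every k in [4,4] → satisfied.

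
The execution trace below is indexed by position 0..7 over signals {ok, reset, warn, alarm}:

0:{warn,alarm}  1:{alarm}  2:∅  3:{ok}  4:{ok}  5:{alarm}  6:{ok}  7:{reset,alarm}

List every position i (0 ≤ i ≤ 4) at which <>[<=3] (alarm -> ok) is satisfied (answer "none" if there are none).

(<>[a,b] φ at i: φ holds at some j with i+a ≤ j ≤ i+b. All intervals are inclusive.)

Evaluate at each i in [0,4]:
  i=0: ✓ (witness j=2)
  i=1: ✓ (witness j=2)
  i=2: ✓ (witness j=2)
  i=3: ✓ (witness j=3)
  i=4: ✓ (witness j=4)

0, 1, 2, 3, 4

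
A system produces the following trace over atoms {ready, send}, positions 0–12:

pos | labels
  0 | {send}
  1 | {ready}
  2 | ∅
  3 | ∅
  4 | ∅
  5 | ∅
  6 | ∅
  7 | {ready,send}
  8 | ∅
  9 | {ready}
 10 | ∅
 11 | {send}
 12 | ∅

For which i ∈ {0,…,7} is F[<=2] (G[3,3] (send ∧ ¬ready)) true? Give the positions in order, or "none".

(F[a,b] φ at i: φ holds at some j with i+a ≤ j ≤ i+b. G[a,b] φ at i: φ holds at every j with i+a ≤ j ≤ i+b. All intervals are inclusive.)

6, 7

Evaluate at each i in [0,7]:
  i=0: ✗ (none in [0,2])
  i=1: ✗ (none in [1,3])
  i=2: ✗ (none in [2,4])
  i=3: ✗ (none in [3,5])
  i=4: ✗ (none in [4,6])
  i=5: ✗ (none in [5,7])
  i=6: ✓ (witness j=8)
  i=7: ✓ (witness j=8)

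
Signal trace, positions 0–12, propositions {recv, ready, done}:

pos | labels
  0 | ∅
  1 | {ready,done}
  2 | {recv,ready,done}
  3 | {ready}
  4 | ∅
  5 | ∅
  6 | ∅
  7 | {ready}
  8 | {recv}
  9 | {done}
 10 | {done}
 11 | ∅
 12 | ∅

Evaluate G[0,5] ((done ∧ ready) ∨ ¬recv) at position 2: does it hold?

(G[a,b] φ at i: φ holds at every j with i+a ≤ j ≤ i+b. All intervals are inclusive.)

Check ((done ∧ ready) ∨ ¬recv) at every j in [2,7]:
  j=2: true
  j=3: true
  j=4: true
  j=5: true
  j=6: true
  j=7: true
All positions satisfy it → formula holds.

Yes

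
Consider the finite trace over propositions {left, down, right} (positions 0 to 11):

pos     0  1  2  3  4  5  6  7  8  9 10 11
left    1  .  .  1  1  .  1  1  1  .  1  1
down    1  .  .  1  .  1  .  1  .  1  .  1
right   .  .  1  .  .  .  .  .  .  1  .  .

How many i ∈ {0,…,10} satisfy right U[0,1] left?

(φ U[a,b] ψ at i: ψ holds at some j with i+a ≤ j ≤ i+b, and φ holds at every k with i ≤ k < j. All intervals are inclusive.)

Evaluate at each i in [0,10]:
  i=0: ✓ (rhs at j=0)
  i=1: ✗ (no rhs in [1,2])
  i=2: ✓ (rhs at j=3; lhs holds on [2,2])
  i=3: ✓ (rhs at j=3)
  i=4: ✓ (rhs at j=4)
  i=5: ✗ (lhs fails at k=5 before rhs at j=6)
  i=6: ✓ (rhs at j=6)
  i=7: ✓ (rhs at j=7)
  i=8: ✓ (rhs at j=8)
  i=9: ✓ (rhs at j=10; lhs holds on [9,9])
  i=10: ✓ (rhs at j=10)
Positions where it holds: {0, 2, 3, 4, 6, 7, 8, 9, 10} → 9.

9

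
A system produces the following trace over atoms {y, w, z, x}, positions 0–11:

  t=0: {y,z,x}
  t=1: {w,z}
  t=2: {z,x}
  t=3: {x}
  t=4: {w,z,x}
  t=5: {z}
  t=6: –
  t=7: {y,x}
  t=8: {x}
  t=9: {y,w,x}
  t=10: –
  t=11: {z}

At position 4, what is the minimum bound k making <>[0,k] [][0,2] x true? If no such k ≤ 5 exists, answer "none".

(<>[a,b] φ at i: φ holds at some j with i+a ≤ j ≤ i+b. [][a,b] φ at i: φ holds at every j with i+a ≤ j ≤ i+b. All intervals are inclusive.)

Scan j = 4,5,… for [][0,2] x:
  j=4: fails
  j=5: fails
  j=6: fails
  j=7: holds
First hit at j=7, so smallest k = 7-4 = 3.

3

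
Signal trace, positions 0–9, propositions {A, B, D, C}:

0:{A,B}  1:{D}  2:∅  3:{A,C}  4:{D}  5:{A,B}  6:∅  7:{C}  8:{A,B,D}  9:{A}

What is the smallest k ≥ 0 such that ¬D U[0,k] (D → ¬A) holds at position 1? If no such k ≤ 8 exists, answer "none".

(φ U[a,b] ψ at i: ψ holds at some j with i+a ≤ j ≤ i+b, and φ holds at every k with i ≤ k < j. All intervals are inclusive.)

Need earliest j ≥ 1 with (D → ¬A), and ¬D at every k in [1,j-1].
  j=1: rhs holds (empty prefix). k = 0.

0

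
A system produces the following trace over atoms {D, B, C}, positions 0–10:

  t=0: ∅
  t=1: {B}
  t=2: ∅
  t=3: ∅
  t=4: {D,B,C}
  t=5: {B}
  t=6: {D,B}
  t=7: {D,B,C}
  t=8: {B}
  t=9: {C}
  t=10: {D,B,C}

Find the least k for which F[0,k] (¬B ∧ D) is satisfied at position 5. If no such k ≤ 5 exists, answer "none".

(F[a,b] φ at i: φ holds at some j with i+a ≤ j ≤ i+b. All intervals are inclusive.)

Scan j = 5,6,… for (¬B ∧ D):
  j=5: fails
  j=6: fails
  j=7: fails
  j=8: fails
  j=9: fails
  j=10: fails
No j in [5,10] satisfies it → none.

none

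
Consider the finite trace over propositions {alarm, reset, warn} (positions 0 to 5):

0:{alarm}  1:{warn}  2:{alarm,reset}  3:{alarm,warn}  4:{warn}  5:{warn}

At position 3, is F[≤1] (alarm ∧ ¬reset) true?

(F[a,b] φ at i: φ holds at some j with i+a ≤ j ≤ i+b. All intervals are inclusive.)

Holds

Check (alarm ∧ ¬reset) at each j in [3,4]:
  j=3: true
  j=4: false
Found at j=3 → formula holds.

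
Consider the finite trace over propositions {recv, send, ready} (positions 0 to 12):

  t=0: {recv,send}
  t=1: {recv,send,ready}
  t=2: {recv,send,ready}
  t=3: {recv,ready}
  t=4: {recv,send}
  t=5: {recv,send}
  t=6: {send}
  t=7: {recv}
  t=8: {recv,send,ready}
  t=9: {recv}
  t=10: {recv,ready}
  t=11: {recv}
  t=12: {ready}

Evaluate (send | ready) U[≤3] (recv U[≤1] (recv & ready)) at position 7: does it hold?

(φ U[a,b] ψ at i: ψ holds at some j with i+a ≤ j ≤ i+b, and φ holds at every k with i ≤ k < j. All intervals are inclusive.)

Need some j in [7,10] with (recv U[≤1] (recv & ready)), and (send | ready) at every k in [7,j-1].
  j=7: (recv U[≤1] (recv & ready)) holds; no prefix to check → satisfied.

Yes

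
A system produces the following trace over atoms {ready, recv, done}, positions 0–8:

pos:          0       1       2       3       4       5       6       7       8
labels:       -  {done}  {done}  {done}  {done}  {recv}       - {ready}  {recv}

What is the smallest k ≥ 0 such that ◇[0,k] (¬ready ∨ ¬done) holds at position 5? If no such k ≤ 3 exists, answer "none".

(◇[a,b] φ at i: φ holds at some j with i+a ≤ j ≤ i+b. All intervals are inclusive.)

0

Scan j = 5,6,… for (¬ready ∨ ¬done):
  j=5: holds
First hit at j=5, so smallest k = 5-5 = 0.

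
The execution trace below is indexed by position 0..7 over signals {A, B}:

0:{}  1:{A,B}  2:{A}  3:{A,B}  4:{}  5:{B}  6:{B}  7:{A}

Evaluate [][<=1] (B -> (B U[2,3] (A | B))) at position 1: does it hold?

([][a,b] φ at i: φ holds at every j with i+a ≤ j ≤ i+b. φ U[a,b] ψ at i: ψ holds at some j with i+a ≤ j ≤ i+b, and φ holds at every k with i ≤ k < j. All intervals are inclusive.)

Check (B -> (B U[2,3] (A | B))) at every j in [1,2]:
  j=1: antecedent true; consequent fails → ✗
  j=2: antecedent false → ✓
Fails at j=1 → formula fails.

Does not hold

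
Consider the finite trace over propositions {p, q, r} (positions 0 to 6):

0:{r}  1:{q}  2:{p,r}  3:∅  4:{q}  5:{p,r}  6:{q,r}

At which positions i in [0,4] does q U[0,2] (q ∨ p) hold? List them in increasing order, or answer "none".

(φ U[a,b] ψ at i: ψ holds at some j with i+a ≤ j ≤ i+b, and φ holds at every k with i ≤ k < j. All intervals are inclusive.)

1, 2, 4

Evaluate at each i in [0,4]:
  i=0: ✗ (lhs fails at k=0 before rhs at j=1)
  i=1: ✓ (rhs at j=1)
  i=2: ✓ (rhs at j=2)
  i=3: ✗ (lhs fails at k=3 before rhs at j=4)
  i=4: ✓ (rhs at j=4)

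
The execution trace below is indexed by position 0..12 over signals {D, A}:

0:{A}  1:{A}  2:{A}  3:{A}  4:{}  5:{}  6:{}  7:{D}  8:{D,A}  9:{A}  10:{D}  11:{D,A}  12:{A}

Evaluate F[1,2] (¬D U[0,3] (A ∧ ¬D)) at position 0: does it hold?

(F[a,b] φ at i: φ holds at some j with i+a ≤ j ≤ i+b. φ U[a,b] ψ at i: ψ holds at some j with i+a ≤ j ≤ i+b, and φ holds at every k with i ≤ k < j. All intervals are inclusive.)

Yes

Check (¬D U[0,3] (A ∧ ¬D)) at each j in [1,2]:
  j=1: holds
  j=2: holds
Found at j=1 → formula holds.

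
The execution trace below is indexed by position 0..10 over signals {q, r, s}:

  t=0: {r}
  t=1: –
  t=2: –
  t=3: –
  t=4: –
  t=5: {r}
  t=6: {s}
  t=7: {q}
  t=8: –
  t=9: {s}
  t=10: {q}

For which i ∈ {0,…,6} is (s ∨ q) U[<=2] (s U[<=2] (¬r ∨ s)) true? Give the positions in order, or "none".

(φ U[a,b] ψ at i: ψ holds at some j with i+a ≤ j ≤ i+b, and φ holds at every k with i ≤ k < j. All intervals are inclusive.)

1, 2, 3, 4, 6

Evaluate at each i in [0,6]:
  i=0: ✗ (lhs fails at k=0 before rhs at j=1)
  i=1: ✓ (rhs at j=1)
  i=2: ✓ (rhs at j=2)
  i=3: ✓ (rhs at j=3)
  i=4: ✓ (rhs at j=4)
  i=5: ✗ (lhs fails at k=5 before rhs at j=6)
  i=6: ✓ (rhs at j=6)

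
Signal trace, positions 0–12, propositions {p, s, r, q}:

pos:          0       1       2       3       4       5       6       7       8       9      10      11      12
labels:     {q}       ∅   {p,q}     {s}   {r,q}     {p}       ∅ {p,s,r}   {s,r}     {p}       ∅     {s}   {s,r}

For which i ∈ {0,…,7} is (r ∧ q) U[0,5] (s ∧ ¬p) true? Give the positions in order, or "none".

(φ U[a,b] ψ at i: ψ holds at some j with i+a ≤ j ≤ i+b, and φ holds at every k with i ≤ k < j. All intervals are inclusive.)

3

Evaluate at each i in [0,7]:
  i=0: ✗ (lhs fails at k=0 before rhs at j=3)
  i=1: ✗ (lhs fails at k=1 before rhs at j=3)
  i=2: ✗ (lhs fails at k=2 before rhs at j=3)
  i=3: ✓ (rhs at j=3)
  i=4: ✗ (lhs fails at k=5 before rhs at j=8)
  i=5: ✗ (lhs fails at k=5 before rhs at j=8)
  i=6: ✗ (lhs fails at k=6 before rhs at j=8)
  i=7: ✗ (lhs fails at k=7 before rhs at j=8)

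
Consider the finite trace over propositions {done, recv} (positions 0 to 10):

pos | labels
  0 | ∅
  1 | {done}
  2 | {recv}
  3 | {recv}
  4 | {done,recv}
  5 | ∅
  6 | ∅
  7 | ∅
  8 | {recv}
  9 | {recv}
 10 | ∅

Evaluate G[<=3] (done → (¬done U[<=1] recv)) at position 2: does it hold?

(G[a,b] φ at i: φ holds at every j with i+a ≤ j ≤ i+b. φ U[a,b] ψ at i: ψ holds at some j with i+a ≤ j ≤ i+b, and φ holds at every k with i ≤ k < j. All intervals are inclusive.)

Check (done → (¬done U[<=1] recv)) at every j in [2,5]:
  j=2: antecedent false → ✓
  j=3: antecedent false → ✓
  j=4: antecedent true; consequent holds → ✓
  j=5: antecedent false → ✓
All positions satisfy it → formula holds.

Holds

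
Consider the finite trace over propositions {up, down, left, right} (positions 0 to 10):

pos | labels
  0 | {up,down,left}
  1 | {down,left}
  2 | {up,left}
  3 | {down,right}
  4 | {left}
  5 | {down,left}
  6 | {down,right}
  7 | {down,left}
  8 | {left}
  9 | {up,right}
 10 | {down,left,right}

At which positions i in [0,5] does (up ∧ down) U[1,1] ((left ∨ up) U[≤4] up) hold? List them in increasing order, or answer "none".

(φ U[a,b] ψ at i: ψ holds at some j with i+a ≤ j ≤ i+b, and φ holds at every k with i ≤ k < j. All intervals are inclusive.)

Evaluate at each i in [0,5]:
  i=0: ✓ (rhs at j=1; lhs holds on [0,0])
  i=1: ✗ (lhs fails at k=1 before rhs at j=2)
  i=2: ✗ (no rhs in [3,3])
  i=3: ✗ (no rhs in [4,4])
  i=4: ✗ (no rhs in [5,5])
  i=5: ✗ (no rhs in [6,6])

0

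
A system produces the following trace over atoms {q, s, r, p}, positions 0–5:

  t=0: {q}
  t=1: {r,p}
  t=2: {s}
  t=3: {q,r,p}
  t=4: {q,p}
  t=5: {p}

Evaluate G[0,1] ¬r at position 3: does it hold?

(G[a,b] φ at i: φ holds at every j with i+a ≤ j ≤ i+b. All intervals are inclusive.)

Check ¬r at every j in [3,4]:
  j=3: false
  j=4: true
Fails at j=3 → formula fails.

False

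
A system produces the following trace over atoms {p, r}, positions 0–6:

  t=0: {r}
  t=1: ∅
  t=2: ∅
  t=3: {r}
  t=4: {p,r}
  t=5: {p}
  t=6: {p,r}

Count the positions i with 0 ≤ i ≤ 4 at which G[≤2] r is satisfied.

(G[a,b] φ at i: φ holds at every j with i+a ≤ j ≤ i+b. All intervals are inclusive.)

Evaluate at each i in [0,4]:
  i=0: ✗ (fails at j=1)
  i=1: ✗ (fails at j=1)
  i=2: ✗ (fails at j=2)
  i=3: ✗ (fails at j=5)
  i=4: ✗ (fails at j=5)
Positions where it holds: {} → 0.

0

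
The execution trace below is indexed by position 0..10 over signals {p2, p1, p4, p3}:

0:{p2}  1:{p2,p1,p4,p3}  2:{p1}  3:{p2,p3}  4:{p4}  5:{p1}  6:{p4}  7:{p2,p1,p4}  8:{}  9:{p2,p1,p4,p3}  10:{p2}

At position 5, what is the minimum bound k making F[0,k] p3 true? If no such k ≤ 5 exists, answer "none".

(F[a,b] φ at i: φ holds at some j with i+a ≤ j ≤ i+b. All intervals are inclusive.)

Scan j = 5,6,… for p3:
  j=5: fails
  j=6: fails
  j=7: fails
  j=8: fails
  j=9: holds
First hit at j=9, so smallest k = 9-5 = 4.

4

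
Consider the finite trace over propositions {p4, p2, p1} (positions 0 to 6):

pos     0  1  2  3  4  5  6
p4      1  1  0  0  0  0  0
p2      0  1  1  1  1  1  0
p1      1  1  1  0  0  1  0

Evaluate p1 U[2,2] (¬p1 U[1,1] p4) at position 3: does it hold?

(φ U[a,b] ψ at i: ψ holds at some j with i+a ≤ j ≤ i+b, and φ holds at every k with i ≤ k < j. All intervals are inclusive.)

Need some j in [5,5] with (¬p1 U[1,1] p4), and p1 at every k in [3,j-1].
  j=5: (¬p1 U[1,1] p4) — fails.
No j in the window works → until fails.

No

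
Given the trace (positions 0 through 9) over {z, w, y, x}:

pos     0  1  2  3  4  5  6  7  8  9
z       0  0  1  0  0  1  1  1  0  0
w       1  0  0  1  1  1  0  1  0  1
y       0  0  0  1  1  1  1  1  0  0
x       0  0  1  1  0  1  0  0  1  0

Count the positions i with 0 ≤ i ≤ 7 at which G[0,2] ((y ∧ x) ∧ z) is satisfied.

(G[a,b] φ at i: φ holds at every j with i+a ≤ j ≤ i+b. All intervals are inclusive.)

Evaluate at each i in [0,7]:
  i=0: ✗ (fails at j=0)
  i=1: ✗ (fails at j=1)
  i=2: ✗ (fails at j=2)
  i=3: ✗ (fails at j=3)
  i=4: ✗ (fails at j=4)
  i=5: ✗ (fails at j=6)
  i=6: ✗ (fails at j=6)
  i=7: ✗ (fails at j=7)
Positions where it holds: {} → 0.

0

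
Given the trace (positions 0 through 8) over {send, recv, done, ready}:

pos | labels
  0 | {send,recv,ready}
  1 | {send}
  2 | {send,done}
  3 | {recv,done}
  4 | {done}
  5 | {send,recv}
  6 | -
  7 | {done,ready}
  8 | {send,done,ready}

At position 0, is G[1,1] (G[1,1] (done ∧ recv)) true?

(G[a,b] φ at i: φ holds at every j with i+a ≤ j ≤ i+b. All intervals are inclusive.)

Check G[1,1] (done ∧ recv) at every j in [1,1]:
  j=1: fails at 2
Fails at j=1 → formula fails.

No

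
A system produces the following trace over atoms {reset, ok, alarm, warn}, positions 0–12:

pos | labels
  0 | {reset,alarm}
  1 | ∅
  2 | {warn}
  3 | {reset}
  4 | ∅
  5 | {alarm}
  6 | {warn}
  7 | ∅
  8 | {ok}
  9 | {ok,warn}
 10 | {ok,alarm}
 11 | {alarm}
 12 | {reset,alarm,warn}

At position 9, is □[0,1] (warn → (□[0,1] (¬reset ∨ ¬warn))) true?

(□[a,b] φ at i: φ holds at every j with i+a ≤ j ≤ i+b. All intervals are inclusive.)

Check (warn → (□[0,1] (¬reset ∨ ¬warn))) at every j in [9,10]:
  j=9: antecedent true; consequent holds on [9,10] → ✓
  j=10: antecedent false → ✓
All positions satisfy it → formula holds.

True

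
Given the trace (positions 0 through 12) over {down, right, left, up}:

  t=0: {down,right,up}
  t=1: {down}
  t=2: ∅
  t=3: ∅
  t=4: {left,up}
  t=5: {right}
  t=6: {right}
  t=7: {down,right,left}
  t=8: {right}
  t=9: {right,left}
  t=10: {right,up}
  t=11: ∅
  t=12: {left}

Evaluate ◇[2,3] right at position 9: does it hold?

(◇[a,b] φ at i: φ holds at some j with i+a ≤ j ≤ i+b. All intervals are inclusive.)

False

Check right at each j in [11,12]:
  j=11: false
  j=12: false
No position in the window satisfies it → formula fails.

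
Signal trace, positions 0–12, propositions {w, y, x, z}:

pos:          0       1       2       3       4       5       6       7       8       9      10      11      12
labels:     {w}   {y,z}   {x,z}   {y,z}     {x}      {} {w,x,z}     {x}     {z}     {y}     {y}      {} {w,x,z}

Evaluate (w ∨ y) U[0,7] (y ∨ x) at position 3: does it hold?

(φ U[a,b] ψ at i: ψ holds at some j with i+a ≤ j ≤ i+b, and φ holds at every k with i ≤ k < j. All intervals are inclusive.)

True

Need some j in [3,10] with (y ∨ x), and (w ∨ y) at every k in [3,j-1].
  j=3: (y ∨ x) holds; no prefix to check → satisfied.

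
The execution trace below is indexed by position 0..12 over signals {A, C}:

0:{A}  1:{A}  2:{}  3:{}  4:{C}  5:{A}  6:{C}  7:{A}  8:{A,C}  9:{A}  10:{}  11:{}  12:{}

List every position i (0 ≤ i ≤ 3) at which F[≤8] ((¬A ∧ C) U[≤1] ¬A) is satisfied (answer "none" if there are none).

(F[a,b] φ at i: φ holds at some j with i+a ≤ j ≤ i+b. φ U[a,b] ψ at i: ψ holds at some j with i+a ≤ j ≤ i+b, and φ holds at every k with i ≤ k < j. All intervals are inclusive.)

Evaluate at each i in [0,3]:
  i=0: ✓ (witness j=2)
  i=1: ✓ (witness j=2)
  i=2: ✓ (witness j=2)
  i=3: ✓ (witness j=3)

0, 1, 2, 3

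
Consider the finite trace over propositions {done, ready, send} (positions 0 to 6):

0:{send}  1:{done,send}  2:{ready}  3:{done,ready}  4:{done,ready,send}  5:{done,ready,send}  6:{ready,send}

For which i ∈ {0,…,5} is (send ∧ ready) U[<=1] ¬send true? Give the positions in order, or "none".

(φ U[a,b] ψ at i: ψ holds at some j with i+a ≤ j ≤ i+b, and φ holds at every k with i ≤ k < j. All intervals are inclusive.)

Evaluate at each i in [0,5]:
  i=0: ✗ (no rhs in [0,1])
  i=1: ✗ (lhs fails at k=1 before rhs at j=2)
  i=2: ✓ (rhs at j=2)
  i=3: ✓ (rhs at j=3)
  i=4: ✗ (no rhs in [4,5])
  i=5: ✗ (no rhs in [5,6])

2, 3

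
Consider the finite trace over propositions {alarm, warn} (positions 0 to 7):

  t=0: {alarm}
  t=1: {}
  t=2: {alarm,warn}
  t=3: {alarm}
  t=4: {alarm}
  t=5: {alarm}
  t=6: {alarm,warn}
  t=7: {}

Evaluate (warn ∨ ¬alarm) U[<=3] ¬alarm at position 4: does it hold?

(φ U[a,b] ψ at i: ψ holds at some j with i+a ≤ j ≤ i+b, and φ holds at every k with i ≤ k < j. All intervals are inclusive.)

Need some j in [4,7] with ¬alarm, and (warn ∨ ¬alarm) at every k in [4,j-1].
  j=4: ¬alarm false.
  j=5: ¬alarm false.
  j=6: ¬alarm false.
  j=7: ¬alarm holds, but (warn ∨ ¬alarm) fails at k=4 → not this j.
No j in the window works → until fails.

No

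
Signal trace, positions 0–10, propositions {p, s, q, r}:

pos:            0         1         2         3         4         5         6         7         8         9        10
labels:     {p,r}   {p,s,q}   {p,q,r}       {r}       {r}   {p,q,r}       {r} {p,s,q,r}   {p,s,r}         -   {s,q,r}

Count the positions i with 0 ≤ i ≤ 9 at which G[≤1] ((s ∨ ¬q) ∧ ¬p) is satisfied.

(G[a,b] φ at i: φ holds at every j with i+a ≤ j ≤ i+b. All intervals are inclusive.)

Evaluate at each i in [0,9]:
  i=0: ✗ (fails at j=0)
  i=1: ✗ (fails at j=1)
  i=2: ✗ (fails at j=2)
  i=3: ✓ (all of [3,4])
  i=4: ✗ (fails at j=5)
  i=5: ✗ (fails at j=5)
  i=6: ✗ (fails at j=7)
  i=7: ✗ (fails at j=7)
  i=8: ✗ (fails at j=8)
  i=9: ✓ (all of [9,10])
Positions where it holds: {3, 9} → 2.

2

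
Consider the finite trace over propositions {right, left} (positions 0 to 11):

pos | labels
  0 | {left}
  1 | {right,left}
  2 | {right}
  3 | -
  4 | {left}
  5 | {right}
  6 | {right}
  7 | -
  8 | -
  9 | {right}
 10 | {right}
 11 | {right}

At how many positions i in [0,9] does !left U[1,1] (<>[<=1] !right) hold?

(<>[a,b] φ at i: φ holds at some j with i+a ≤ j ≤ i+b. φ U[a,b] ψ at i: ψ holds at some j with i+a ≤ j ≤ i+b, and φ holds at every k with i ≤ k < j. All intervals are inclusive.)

5

Evaluate at each i in [0,9]:
  i=0: ✗ (no rhs in [1,1])
  i=1: ✗ (lhs fails at k=1 before rhs at j=2)
  i=2: ✓ (rhs at j=3; lhs holds on [2,2])
  i=3: ✓ (rhs at j=4; lhs holds on [3,3])
  i=4: ✗ (no rhs in [5,5])
  i=5: ✓ (rhs at j=6; lhs holds on [5,5])
  i=6: ✓ (rhs at j=7; lhs holds on [6,6])
  i=7: ✓ (rhs at j=8; lhs holds on [7,7])
  i=8: ✗ (no rhs in [9,9])
  i=9: ✗ (no rhs in [10,10])
Positions where it holds: {2, 3, 5, 6, 7} → 5.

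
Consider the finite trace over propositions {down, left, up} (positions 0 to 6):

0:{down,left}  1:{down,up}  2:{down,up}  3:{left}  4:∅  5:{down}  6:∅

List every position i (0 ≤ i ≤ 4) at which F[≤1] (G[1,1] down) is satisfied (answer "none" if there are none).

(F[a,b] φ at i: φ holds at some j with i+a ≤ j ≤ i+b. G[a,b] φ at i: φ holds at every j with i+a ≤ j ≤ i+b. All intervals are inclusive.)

0, 1, 3, 4

Evaluate at each i in [0,4]:
  i=0: ✓ (witness j=0)
  i=1: ✓ (witness j=1)
  i=2: ✗ (none in [2,3])
  i=3: ✓ (witness j=4)
  i=4: ✓ (witness j=4)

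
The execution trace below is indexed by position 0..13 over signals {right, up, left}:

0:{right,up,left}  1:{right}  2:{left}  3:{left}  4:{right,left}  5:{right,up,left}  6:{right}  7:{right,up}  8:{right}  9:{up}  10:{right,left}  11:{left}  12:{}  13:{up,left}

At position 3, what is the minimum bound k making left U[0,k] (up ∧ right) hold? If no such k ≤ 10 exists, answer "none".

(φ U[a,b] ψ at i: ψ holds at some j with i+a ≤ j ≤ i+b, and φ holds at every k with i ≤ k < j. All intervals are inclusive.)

Need earliest j ≥ 3 with (up ∧ right), and left at every k in [3,j-1].
  j=3: rhs fails.
  j=4: rhs fails.
  j=5: rhs holds; lhs holds on [3,4]. k = 2.

2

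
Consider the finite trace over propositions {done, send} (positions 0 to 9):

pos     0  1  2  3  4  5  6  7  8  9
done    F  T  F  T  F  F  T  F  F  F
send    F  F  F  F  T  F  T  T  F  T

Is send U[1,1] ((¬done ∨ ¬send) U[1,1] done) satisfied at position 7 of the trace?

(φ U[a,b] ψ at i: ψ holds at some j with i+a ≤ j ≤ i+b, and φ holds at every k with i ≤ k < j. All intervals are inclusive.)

Does not hold

Need some j in [8,8] with ((¬done ∨ ¬send) U[1,1] done), and send at every k in [7,j-1].
  j=8: ((¬done ∨ ¬send) U[1,1] done) — fails.
No j in the window works → until fails.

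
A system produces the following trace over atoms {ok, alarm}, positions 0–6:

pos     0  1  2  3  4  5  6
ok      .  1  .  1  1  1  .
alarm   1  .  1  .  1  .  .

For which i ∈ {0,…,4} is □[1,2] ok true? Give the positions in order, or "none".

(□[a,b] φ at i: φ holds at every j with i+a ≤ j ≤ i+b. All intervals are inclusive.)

Evaluate at each i in [0,4]:
  i=0: ✗ (fails at j=2)
  i=1: ✗ (fails at j=2)
  i=2: ✓ (all of [3,4])
  i=3: ✓ (all of [4,5])
  i=4: ✗ (fails at j=6)

2, 3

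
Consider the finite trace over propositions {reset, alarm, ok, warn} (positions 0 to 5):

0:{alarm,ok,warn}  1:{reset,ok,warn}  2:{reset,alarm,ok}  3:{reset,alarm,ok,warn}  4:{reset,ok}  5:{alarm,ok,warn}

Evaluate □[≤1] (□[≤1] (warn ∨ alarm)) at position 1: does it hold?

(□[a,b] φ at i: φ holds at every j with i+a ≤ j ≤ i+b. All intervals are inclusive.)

Holds

Check □[≤1] (warn ∨ alarm) at every j in [1,2]:
  j=1: holds on [1,2]
  j=2: holds on [2,3]
All positions satisfy it → formula holds.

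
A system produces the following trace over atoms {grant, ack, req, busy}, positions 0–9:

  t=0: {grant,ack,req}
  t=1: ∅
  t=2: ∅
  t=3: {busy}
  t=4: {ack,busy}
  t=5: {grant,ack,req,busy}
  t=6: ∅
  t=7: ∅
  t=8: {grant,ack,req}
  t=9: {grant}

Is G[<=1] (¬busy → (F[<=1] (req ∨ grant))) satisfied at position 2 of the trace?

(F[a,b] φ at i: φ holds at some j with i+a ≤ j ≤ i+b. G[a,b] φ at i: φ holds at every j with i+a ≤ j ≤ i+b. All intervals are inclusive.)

Check (¬busy → (F[<=1] (req ∨ grant))) at every j in [2,3]:
  j=2: antecedent true; consequent fails (none in [2,3]) → ✗
  j=3: antecedent false → ✓
Fails at j=2 → formula fails.

Does not hold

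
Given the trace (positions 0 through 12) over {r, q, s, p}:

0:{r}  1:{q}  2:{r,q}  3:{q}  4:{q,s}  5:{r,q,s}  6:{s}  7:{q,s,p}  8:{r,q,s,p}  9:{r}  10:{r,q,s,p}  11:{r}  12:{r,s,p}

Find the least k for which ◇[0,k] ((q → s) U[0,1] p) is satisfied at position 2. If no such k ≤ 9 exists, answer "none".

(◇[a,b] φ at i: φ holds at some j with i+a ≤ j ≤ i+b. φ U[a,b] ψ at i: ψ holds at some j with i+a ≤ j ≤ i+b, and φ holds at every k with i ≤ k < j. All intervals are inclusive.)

4

Scan j = 2,3,… for ((q → s) U[0,1] p):
  j=2: fails
  j=3: fails
  j=4: fails
  j=5: fails
  j=6: holds
First hit at j=6, so smallest k = 6-2 = 4.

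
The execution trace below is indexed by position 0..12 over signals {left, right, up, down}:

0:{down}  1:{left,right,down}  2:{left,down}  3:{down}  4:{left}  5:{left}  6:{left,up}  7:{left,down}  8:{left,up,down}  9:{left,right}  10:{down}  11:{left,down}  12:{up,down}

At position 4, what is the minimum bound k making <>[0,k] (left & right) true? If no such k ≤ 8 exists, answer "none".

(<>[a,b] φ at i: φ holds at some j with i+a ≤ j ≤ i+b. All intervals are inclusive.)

Scan j = 4,5,… for (left & right):
  j=4: fails
  j=5: fails
  j=6: fails
  j=7: fails
  j=8: fails
  j=9: holds
First hit at j=9, so smallest k = 9-4 = 5.

5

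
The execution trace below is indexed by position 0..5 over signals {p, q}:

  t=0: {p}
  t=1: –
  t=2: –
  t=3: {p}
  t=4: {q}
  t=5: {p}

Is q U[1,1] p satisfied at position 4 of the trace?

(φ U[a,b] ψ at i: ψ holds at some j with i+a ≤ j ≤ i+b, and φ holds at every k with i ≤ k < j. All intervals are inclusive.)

Need some j in [5,5] with p, and q at every k in [4,j-1].
  j=5: p holds; q holds at every k in [4,4] → satisfied.

True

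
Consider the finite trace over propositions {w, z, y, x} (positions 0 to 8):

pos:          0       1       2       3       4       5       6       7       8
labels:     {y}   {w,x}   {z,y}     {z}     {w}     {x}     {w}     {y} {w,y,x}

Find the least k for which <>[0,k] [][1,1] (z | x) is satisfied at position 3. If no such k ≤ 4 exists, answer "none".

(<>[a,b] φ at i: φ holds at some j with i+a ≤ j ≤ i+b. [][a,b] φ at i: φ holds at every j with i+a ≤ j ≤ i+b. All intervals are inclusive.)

Scan j = 3,4,… for [][1,1] (z | x):
  j=3: fails
  j=4: holds
First hit at j=4, so smallest k = 4-3 = 1.

1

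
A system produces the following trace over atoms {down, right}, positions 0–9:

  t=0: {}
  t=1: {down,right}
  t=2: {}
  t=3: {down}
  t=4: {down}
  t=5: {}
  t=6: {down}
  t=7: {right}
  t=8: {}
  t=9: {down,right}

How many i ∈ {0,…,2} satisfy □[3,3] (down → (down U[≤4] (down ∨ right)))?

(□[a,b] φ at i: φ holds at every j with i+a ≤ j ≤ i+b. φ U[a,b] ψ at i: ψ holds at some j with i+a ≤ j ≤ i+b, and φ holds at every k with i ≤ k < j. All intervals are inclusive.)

Evaluate at each i in [0,2]:
  i=0: ✓ (all of [3,3])
  i=1: ✓ (all of [4,4])
  i=2: ✓ (all of [5,5])
Positions where it holds: {0, 1, 2} → 3.

3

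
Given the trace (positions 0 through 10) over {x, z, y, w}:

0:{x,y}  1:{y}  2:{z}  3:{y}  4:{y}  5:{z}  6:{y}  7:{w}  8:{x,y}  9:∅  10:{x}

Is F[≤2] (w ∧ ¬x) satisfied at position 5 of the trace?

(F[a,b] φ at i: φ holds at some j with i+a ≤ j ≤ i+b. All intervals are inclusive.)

Check (w ∧ ¬x) at each j in [5,7]:
  j=5: false
  j=6: false
  j=7: true
Found at j=7 → formula holds.

Holds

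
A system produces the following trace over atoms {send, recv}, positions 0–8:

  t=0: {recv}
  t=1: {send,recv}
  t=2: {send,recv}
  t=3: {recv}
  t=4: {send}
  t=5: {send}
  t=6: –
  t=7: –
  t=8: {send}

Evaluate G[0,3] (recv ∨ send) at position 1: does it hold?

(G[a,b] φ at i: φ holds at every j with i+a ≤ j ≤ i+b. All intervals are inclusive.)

Holds

Check (recv ∨ send) at every j in [1,4]:
  j=1: true
  j=2: true
  j=3: true
  j=4: true
All positions satisfy it → formula holds.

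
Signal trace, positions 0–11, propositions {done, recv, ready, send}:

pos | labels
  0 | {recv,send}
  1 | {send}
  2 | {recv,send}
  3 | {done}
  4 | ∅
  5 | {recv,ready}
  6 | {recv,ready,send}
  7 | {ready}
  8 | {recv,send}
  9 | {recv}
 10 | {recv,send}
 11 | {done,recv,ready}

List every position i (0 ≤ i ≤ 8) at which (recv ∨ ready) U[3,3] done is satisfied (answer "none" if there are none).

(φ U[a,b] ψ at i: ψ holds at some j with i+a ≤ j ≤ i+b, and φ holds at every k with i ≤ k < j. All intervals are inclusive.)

8

Evaluate at each i in [0,8]:
  i=0: ✗ (lhs fails at k=1 before rhs at j=3)
  i=1: ✗ (no rhs in [4,4])
  i=2: ✗ (no rhs in [5,5])
  i=3: ✗ (no rhs in [6,6])
  i=4: ✗ (no rhs in [7,7])
  i=5: ✗ (no rhs in [8,8])
  i=6: ✗ (no rhs in [9,9])
  i=7: ✗ (no rhs in [10,10])
  i=8: ✓ (rhs at j=11; lhs holds on [8,10])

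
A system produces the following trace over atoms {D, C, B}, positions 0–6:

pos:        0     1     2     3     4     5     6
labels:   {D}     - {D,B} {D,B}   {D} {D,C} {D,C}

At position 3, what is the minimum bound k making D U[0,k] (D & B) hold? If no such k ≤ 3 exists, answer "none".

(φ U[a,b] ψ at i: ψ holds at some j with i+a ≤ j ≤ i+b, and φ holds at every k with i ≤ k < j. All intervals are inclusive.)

0

Need earliest j ≥ 3 with (D & B), and D at every k in [3,j-1].
  j=3: rhs holds (empty prefix). k = 0.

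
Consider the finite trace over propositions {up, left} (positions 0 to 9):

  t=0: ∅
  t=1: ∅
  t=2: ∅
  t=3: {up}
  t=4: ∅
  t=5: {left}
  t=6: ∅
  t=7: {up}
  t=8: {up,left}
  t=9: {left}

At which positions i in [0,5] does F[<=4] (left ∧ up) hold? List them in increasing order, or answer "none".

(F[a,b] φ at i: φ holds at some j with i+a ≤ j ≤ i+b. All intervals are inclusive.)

4, 5

Evaluate at each i in [0,5]:
  i=0: ✗ (none in [0,4])
  i=1: ✗ (none in [1,5])
  i=2: ✗ (none in [2,6])
  i=3: ✗ (none in [3,7])
  i=4: ✓ (witness j=8)
  i=5: ✓ (witness j=8)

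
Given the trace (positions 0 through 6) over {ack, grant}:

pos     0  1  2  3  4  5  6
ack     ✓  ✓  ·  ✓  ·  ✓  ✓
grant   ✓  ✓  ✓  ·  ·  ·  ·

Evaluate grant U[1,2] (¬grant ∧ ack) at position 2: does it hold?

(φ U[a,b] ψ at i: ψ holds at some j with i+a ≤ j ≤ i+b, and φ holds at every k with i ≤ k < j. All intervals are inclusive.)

Need some j in [3,4] with (¬grant ∧ ack), and grant at every k in [2,j-1].
  j=3: (¬grant ∧ ack) holds; grant holds at every k in [2,2] → satisfied.

Holds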